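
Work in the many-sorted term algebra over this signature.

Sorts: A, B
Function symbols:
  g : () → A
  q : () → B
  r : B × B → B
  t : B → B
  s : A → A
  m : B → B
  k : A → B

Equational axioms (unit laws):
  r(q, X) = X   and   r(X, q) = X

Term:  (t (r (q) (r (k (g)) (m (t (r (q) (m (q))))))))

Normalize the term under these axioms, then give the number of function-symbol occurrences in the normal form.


size = 8

1. (t (r (q) (r (k (g)) (m (t (r (q) (m (q))))))))  →  (t (r (k (g)) (m (t (r (q) (m (q)))))))
2. (t (r (k (g)) (m (t (r (q) (m (q)))))))  →  (t (r (k (g)) (m (t (m (q))))))
normal form: (t (r (k (g)) (m (t (m (q))))))


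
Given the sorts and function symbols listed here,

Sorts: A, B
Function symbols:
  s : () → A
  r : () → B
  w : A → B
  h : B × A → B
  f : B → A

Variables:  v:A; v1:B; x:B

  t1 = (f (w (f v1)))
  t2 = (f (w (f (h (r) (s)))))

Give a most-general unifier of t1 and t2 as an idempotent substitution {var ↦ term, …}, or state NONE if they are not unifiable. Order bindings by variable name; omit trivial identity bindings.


{v1 ↦ (h (r) (s))}


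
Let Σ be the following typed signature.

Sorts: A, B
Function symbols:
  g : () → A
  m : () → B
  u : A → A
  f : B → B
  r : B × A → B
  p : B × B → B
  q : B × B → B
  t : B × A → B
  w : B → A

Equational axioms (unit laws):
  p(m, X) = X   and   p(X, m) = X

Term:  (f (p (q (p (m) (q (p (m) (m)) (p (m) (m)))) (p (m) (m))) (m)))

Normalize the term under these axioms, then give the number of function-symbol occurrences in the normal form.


1. (f (p (q (p (m) (q (p (m) (m)) (p (m) (m)))) (p (m) (m))) (m)))  →  (f (q (p (m) (q (p (m) (m)) (p (m) (m)))) (p (m) (m))))
2. (f (q (p (m) (q (p (m) (m)) (p (m) (m)))) (p (m) (m))))  →  (f (q (q (p (m) (m)) (p (m) (m))) (p (m) (m))))
3. (f (q (q (p (m) (m)) (p (m) (m))) (p (m) (m))))  →  (f (q (q (m) (p (m) (m))) (p (m) (m))))
4. (f (q (q (m) (p (m) (m))) (p (m) (m))))  →  (f (q (q (m) (m)) (p (m) (m))))
5. (f (q (q (m) (m)) (p (m) (m))))  →  (f (q (q (m) (m)) (m)))
normal form: (f (q (q (m) (m)) (m)))

size = 6


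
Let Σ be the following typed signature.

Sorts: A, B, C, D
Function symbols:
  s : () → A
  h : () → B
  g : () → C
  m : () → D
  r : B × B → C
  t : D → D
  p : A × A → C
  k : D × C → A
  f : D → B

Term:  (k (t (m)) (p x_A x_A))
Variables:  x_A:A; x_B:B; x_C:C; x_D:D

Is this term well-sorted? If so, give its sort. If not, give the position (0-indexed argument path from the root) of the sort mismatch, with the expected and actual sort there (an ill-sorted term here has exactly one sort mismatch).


well-sorted; sort = A

    (m) : D
  (t (m)) : D
    x_A : A
    x_A : A
  (p x_A x_A) : C
(k (t (m)) (p x_A x_A)) : A


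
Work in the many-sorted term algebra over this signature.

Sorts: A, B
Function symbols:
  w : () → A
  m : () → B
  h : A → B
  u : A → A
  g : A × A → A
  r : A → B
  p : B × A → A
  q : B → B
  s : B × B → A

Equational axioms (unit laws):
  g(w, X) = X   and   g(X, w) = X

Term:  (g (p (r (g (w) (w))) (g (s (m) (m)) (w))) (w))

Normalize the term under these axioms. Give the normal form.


normal form = (p (r (w)) (s (m) (m)))

1. (g (p (r (g (w) (w))) (g (s (m) (m)) (w))) (w))  →  (p (r (g (w) (w))) (g (s (m) (m)) (w)))
2. (p (r (g (w) (w))) (g (s (m) (m)) (w)))  →  (p (r (w)) (g (s (m) (m)) (w)))
3. (p (r (w)) (g (s (m) (m)) (w)))  →  (p (r (w)) (s (m) (m)))


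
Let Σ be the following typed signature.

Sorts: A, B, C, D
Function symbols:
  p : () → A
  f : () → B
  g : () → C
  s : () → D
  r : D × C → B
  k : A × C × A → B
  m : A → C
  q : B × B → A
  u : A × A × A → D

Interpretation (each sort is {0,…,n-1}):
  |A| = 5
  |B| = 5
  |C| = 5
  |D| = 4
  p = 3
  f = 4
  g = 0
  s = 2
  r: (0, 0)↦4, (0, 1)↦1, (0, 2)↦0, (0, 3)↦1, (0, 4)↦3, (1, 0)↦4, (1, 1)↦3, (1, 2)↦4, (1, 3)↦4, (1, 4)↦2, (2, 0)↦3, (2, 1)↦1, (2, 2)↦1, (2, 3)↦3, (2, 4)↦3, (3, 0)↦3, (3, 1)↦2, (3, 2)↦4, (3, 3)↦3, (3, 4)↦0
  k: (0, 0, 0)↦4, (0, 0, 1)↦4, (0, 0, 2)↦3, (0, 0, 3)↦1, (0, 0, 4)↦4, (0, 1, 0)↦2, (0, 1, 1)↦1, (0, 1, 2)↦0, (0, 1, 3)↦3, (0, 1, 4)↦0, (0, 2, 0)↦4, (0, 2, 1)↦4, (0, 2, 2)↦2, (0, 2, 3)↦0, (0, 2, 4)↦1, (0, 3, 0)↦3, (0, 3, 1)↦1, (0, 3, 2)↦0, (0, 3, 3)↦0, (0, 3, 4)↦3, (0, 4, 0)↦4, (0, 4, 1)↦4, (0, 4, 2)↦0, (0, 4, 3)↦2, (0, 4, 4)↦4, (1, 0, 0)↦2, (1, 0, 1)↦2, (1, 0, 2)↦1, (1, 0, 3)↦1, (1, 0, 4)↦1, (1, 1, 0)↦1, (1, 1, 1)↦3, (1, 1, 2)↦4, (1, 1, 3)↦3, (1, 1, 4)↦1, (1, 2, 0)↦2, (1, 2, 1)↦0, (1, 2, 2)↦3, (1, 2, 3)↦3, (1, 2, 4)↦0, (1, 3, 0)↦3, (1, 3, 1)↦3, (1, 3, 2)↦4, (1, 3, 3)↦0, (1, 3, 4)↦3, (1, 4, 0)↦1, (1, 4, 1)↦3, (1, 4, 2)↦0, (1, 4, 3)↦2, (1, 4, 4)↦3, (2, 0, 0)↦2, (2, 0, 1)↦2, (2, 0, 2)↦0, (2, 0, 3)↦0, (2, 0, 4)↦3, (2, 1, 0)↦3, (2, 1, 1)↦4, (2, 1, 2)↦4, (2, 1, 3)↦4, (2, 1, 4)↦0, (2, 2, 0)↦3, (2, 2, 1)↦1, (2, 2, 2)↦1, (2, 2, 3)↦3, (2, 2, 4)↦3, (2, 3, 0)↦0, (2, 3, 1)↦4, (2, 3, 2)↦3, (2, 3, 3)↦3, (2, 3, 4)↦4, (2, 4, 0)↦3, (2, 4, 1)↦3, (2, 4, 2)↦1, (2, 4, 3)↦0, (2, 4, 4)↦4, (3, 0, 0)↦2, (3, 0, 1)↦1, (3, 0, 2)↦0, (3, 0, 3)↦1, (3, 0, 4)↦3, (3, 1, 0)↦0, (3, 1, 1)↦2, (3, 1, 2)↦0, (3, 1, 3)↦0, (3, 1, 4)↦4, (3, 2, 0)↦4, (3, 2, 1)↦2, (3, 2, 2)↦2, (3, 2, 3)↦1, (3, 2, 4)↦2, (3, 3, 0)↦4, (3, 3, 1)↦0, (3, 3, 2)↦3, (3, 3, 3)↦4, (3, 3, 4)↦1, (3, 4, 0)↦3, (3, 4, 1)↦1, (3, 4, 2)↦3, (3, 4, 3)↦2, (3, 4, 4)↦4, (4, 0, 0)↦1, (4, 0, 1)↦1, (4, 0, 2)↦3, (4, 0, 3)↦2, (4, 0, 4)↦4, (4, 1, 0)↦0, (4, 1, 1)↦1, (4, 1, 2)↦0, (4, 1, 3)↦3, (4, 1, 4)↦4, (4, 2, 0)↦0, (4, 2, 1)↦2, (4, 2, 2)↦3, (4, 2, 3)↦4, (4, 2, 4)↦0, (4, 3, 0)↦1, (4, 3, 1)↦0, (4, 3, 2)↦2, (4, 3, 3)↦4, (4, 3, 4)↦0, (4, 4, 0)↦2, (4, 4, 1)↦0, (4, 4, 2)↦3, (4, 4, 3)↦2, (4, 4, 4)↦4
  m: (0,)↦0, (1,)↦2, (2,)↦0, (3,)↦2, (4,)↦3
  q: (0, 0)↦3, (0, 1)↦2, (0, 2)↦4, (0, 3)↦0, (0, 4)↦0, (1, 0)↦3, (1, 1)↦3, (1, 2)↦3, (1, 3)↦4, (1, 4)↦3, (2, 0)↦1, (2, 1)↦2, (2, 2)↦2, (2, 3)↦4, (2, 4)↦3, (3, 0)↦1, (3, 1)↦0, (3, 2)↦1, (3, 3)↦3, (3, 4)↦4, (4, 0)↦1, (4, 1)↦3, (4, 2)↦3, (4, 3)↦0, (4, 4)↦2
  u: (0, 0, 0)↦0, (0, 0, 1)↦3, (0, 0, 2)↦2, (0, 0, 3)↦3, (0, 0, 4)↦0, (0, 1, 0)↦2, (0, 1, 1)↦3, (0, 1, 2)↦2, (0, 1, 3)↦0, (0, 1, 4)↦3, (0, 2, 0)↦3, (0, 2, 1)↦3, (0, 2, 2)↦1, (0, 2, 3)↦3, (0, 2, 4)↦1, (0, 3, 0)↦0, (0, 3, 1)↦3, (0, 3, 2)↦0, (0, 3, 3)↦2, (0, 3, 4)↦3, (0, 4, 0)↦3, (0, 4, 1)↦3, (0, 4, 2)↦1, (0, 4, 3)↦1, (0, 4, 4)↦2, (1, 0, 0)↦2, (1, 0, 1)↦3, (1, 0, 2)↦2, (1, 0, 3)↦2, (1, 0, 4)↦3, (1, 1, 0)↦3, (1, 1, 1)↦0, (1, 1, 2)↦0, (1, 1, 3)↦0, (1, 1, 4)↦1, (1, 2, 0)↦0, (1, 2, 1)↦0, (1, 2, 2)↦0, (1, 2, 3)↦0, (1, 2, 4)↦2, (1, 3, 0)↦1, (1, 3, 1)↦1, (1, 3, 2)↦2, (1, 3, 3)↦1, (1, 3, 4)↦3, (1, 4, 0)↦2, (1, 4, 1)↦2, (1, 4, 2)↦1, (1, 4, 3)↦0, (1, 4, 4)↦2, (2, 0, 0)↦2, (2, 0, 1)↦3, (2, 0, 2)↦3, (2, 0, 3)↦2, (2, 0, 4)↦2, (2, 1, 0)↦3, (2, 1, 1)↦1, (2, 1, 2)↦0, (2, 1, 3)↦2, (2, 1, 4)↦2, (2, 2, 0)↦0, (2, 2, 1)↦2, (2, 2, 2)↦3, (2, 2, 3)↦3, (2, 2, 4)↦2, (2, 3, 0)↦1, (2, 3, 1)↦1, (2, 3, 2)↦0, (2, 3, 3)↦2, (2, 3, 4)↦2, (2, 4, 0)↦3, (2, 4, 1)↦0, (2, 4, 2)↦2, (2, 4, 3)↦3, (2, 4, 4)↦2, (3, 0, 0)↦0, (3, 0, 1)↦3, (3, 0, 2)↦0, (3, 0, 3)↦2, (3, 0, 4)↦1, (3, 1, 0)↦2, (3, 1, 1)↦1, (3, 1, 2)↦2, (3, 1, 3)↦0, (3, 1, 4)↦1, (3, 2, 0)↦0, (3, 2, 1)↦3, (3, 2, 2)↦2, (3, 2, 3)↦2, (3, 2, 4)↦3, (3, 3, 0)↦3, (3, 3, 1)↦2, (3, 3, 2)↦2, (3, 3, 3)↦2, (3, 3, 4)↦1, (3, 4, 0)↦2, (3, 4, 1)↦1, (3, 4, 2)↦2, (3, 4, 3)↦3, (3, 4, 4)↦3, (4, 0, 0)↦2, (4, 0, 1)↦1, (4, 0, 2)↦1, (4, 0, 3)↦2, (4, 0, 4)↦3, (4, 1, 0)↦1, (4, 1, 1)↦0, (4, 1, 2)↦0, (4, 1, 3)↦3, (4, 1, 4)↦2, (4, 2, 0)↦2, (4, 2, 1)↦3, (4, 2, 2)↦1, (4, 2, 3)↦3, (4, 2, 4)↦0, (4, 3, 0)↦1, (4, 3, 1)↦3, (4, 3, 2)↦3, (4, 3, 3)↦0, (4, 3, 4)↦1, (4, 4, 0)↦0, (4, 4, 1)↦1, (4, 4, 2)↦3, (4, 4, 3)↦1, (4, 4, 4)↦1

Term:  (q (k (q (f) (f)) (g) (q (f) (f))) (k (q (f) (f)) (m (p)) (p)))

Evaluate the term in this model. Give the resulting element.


  f = 4
  f = 4
  (q (f) (f)) = q(4, 4) = 2
  g = 0
  f = 4
  f = 4
  (q (f) (f)) = q(4, 4) = 2
  (k (q (f) (f)) (g) (q (f) (f))) = k(2, 0, 2) = 0
  f = 4
  f = 4
  (q (f) (f)) = q(4, 4) = 2
  p = 3
  (m (p)) = m(3,) = 2
  p = 3
  (k (q (f) (f)) (m (p)) (p)) = k(2, 2, 3) = 3
  (q (k (q (f) (f)) (g) (q (f) (f))) (k (q (f) (f)) (m (p)) (p))) = q(0, 3) = 0

value = 0


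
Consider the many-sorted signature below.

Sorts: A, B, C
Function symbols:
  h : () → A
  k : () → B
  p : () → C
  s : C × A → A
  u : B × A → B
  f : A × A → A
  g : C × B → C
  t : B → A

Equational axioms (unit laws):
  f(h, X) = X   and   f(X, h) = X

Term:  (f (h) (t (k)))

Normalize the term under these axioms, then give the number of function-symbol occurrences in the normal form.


size = 2

1. (f (h) (t (k)))  →  (t (k))
normal form: (t (k))


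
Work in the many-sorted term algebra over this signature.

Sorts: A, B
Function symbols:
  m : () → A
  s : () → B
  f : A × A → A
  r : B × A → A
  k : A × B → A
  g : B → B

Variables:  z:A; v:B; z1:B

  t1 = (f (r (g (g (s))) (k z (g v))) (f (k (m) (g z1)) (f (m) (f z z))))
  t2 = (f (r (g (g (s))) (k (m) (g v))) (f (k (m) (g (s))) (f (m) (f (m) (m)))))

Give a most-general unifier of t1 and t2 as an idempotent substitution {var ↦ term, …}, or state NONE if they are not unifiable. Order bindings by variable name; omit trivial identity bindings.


{z ↦ (m), z1 ↦ (s)}


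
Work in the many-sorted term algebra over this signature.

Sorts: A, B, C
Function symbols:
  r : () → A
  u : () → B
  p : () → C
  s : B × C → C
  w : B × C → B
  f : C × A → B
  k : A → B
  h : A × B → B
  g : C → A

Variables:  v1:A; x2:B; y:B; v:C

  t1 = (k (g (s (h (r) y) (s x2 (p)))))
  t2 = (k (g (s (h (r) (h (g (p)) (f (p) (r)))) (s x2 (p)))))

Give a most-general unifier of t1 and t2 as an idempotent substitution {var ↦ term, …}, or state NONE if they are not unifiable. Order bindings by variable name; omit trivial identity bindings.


{y ↦ (h (g (p)) (f (p) (r)))}


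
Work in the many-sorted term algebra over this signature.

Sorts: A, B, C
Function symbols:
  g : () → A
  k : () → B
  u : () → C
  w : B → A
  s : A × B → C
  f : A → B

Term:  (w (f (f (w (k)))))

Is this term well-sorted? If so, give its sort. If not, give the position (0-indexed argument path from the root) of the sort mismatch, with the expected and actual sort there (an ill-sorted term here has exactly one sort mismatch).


        (k) : B
      (w (k)) : A
    (f (w (k))) : B
  (f (f (w (k)))) : ✗ arg 0 at [0, 0] has sort B, expected A

ill-sorted at position [0, 0]: expected A, got B


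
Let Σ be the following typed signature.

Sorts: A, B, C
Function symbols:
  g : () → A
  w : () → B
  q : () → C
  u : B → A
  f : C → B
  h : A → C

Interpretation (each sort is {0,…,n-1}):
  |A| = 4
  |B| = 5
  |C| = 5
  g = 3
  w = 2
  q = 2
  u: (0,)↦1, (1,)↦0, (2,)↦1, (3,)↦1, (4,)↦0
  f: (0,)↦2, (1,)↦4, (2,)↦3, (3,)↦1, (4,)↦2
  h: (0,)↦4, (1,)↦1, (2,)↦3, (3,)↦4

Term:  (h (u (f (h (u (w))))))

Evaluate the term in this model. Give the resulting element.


value = 4

  w = 2
  (u (w)) = u(2,) = 1
  (h (u (w))) = h(1,) = 1
  (f (h (u (w)))) = f(1,) = 4
  (u (f (h (u (w))))) = u(4,) = 0
  (h (u (f (h (u (w)))))) = h(0,) = 4


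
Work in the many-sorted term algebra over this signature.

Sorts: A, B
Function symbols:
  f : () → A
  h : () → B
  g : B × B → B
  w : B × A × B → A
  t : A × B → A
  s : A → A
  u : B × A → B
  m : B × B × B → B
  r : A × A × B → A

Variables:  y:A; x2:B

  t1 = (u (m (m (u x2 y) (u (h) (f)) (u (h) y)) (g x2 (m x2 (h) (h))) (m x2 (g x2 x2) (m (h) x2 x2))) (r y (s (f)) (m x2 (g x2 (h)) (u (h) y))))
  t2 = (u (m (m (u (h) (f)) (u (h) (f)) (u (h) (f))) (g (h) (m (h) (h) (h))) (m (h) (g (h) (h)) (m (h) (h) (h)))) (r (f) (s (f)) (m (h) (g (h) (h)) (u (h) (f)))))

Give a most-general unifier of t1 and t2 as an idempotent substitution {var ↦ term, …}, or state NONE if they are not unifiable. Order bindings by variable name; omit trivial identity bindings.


{x2 ↦ (h), y ↦ (f)}


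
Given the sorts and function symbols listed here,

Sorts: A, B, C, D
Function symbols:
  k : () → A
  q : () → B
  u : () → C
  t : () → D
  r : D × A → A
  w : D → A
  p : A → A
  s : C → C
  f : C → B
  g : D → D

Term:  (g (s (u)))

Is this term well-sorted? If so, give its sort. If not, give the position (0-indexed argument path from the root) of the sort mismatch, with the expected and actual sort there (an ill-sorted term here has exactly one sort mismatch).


    (u) : C
  (s (u)) : C
(g (s (u))) : ✗ arg 0 at [0] has sort C, expected D

ill-sorted at position [0]: expected D, got C


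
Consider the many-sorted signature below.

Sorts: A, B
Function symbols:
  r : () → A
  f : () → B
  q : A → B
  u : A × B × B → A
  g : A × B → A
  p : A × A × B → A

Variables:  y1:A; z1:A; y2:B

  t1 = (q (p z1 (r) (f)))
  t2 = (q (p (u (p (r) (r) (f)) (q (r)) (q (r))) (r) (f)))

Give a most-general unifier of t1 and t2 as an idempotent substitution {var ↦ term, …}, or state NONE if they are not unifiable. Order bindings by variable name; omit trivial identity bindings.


{z1 ↦ (u (p (r) (r) (f)) (q (r)) (q (r)))}


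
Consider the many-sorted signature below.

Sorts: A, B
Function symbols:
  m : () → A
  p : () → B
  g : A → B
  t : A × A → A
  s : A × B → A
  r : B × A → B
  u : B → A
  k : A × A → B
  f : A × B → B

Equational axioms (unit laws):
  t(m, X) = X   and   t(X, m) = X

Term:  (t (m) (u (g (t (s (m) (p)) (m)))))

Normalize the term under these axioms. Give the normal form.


1. (t (m) (u (g (t (s (m) (p)) (m)))))  →  (u (g (t (s (m) (p)) (m))))
2. (u (g (t (s (m) (p)) (m))))  →  (u (g (s (m) (p))))

normal form = (u (g (s (m) (p))))


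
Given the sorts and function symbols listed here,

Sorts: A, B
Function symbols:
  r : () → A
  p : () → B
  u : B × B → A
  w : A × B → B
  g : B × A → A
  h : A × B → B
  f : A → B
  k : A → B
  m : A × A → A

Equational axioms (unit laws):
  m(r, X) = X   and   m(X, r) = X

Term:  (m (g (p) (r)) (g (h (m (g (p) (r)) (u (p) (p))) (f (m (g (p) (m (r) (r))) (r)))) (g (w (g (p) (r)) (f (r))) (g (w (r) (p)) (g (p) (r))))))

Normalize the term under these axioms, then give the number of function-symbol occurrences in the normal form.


size = 31

1. (m (g (p) (r)) (g (h (m (g (p) (r)) (u (p) (p))) (f (m (g (p) (m (r) (r))) (r)))) (g (w (g (p) (r)) (f (r))) (g (w (r) (p)) (g (p) (r))))))  →  (m (g (p) (r)) (g (h (m (g (p) (r)) (u (p) (p))) (f (g (p) (m (r) (r))))) (g (w (g (p) (r)) (f (r))) (g (w (r) (p)) (g (p) (r))))))
2. (m (g (p) (r)) (g (h (m (g (p) (r)) (u (p) (p))) (f (g (p) (m (r) (r))))) (g (w (g (p) (r)) (f (r))) (g (w (r) (p)) (g (p) (r))))))  →  (m (g (p) (r)) (g (h (m (g (p) (r)) (u (p) (p))) (f (g (p) (r)))) (g (w (g (p) (r)) (f (r))) (g (w (r) (p)) (g (p) (r))))))
normal form: (m (g (p) (r)) (g (h (m (g (p) (r)) (u (p) (p))) (f (g (p) (r)))) (g (w (g (p) (r)) (f (r))) (g (w (r) (p)) (g (p) (r))))))


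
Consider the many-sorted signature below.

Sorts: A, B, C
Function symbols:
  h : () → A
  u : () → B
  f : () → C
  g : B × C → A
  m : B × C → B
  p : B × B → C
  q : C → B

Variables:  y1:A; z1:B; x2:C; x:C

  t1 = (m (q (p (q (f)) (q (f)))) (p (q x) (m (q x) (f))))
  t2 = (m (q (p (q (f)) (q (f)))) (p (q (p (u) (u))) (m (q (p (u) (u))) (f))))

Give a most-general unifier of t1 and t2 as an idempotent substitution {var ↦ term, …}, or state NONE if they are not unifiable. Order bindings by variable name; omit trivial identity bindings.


{x ↦ (p (u) (u))}


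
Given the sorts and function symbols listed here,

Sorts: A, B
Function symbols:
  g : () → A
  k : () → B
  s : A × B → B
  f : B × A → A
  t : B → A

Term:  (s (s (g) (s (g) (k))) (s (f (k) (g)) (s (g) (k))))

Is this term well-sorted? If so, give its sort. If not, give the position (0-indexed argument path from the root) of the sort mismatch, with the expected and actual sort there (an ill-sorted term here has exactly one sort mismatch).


ill-sorted at position [0]: expected A, got B

    (g) : A
      (g) : A
      (k) : B
    (s (g) (k)) : B
  (s (g) (s (g) (k))) : B
      (k) : B
      (g) : A
    (f (k) (g)) : A
      (g) : A
      (k) : B
    (s (g) (k)) : B
  (s (f (k) (g)) (s (g) (k))) : B
(s (s (g) (s (g) (k))) (s (f (k) (g)) (s (g) (k)))) : ✗ arg 0 at [0] has sort B, expected A


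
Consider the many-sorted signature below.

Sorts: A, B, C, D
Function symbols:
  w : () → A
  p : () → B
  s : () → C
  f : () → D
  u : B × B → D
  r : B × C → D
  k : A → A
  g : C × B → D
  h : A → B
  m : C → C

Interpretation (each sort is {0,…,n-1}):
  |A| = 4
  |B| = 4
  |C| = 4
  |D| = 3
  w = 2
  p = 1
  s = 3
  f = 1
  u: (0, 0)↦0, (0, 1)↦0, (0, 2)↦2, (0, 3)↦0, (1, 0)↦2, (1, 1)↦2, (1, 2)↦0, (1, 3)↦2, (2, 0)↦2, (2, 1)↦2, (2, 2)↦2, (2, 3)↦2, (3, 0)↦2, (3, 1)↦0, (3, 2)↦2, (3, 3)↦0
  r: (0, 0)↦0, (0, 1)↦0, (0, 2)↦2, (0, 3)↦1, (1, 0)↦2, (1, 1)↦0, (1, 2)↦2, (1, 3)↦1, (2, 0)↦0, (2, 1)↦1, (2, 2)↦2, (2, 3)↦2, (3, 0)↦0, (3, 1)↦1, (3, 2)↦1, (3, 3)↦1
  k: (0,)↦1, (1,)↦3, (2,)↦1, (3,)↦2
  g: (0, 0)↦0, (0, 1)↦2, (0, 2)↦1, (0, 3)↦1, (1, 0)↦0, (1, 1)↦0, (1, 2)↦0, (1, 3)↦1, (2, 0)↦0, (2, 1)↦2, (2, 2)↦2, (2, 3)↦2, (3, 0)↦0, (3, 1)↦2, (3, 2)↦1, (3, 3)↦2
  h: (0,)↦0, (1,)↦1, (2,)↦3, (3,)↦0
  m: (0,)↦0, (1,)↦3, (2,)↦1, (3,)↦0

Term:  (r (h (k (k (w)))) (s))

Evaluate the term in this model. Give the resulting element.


  w = 2
  (k (w)) = k(2,) = 1
  (k (k (w))) = k(1,) = 3
  (h (k (k (w)))) = h(3,) = 0
  s = 3
  (r (h (k (k (w)))) (s)) = r(0, 3) = 1

value = 1


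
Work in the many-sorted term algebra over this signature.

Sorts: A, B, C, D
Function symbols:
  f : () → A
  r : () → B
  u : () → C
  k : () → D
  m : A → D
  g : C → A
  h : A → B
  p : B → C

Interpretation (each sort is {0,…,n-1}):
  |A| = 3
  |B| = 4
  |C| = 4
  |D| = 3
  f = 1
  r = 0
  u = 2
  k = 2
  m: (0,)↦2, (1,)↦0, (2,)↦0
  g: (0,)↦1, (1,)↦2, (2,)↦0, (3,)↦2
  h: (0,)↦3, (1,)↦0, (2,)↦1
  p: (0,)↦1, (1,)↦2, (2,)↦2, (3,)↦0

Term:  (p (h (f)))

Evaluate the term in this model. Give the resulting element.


  f = 1
  (h (f)) = h(1,) = 0
  (p (h (f))) = p(0,) = 1

value = 1


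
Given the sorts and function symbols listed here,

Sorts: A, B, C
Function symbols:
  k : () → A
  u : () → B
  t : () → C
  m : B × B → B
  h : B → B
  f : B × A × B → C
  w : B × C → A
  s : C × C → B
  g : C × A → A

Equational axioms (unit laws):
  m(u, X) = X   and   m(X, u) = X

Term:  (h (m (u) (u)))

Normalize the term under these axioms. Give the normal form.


1. (h (m (u) (u)))  →  (h (u))

normal form = (h (u))


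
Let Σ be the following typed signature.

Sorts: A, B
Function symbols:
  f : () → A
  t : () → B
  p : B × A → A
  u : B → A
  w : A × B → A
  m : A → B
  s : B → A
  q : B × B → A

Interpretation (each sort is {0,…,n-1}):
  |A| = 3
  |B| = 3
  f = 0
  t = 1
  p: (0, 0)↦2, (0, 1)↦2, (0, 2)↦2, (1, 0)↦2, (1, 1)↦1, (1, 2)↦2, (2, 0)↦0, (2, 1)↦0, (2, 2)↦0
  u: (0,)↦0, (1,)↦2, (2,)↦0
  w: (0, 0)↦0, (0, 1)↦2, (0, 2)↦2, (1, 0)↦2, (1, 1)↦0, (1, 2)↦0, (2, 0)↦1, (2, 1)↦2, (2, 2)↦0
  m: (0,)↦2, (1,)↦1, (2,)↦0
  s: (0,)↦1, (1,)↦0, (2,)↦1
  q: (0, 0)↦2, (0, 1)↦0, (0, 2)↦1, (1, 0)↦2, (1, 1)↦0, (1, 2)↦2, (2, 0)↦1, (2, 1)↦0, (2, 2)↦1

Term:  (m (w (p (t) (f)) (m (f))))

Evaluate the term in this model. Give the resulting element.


value = 2

  t = 1
  f = 0
  (p (t) (f)) = p(1, 0) = 2
  f = 0
  (m (f)) = m(0,) = 2
  (w (p (t) (f)) (m (f))) = w(2, 2) = 0
  (m (w (p (t) (f)) (m (f)))) = m(0,) = 2


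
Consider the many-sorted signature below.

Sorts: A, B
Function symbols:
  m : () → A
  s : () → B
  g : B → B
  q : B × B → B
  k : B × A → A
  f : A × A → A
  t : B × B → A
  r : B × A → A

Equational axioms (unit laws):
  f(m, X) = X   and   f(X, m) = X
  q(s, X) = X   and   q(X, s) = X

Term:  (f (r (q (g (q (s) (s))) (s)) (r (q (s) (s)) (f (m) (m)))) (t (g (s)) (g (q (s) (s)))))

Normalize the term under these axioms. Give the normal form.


normal form = (f (r (g (s)) (r (s) (m))) (t (g (s)) (g (s))))

1. (f (r (q (g (q (s) (s))) (s)) (r (q (s) (s)) (f (m) (m)))) (t (g (s)) (g (q (s) (s)))))  →  (f (r (g (q (s) (s))) (r (q (s) (s)) (f (m) (m)))) (t (g (s)) (g (q (s) (s)))))
2. (f (r (g (q (s) (s))) (r (q (s) (s)) (f (m) (m)))) (t (g (s)) (g (q (s) (s)))))  →  (f (r (g (s)) (r (q (s) (s)) (f (m) (m)))) (t (g (s)) (g (q (s) (s)))))
3. (f (r (g (s)) (r (q (s) (s)) (f (m) (m)))) (t (g (s)) (g (q (s) (s)))))  →  (f (r (g (s)) (r (s) (f (m) (m)))) (t (g (s)) (g (q (s) (s)))))
4. (f (r (g (s)) (r (s) (f (m) (m)))) (t (g (s)) (g (q (s) (s)))))  →  (f (r (g (s)) (r (s) (m))) (t (g (s)) (g (q (s) (s)))))
5. (f (r (g (s)) (r (s) (m))) (t (g (s)) (g (q (s) (s)))))  →  (f (r (g (s)) (r (s) (m))) (t (g (s)) (g (s))))


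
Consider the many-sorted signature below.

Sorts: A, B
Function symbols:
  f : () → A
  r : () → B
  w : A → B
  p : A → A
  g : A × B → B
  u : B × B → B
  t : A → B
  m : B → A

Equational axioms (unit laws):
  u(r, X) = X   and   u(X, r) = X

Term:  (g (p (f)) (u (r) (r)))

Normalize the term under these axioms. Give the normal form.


normal form = (g (p (f)) (r))

1. (g (p (f)) (u (r) (r)))  →  (g (p (f)) (r))


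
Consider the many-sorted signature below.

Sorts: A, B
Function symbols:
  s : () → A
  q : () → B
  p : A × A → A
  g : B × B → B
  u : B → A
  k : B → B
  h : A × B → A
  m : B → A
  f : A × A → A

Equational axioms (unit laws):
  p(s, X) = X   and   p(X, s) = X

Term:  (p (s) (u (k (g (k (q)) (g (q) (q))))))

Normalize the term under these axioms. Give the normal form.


1. (p (s) (u (k (g (k (q)) (g (q) (q))))))  →  (u (k (g (k (q)) (g (q) (q)))))

normal form = (u (k (g (k (q)) (g (q) (q)))))


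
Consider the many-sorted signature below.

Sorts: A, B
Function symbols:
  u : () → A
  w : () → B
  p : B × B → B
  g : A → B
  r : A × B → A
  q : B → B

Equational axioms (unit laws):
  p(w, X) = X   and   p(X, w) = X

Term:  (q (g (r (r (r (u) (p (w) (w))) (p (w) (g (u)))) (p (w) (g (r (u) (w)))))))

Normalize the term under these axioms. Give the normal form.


1. (q (g (r (r (r (u) (p (w) (w))) (p (w) (g (u)))) (p (w) (g (r (u) (w)))))))  →  (q (g (r (r (r (u) (w)) (p (w) (g (u)))) (p (w) (g (r (u) (w)))))))
2. (q (g (r (r (r (u) (w)) (p (w) (g (u)))) (p (w) (g (r (u) (w)))))))  →  (q (g (r (r (r (u) (w)) (g (u))) (p (w) (g (r (u) (w)))))))
3. (q (g (r (r (r (u) (w)) (g (u))) (p (w) (g (r (u) (w)))))))  →  (q (g (r (r (r (u) (w)) (g (u))) (g (r (u) (w))))))

normal form = (q (g (r (r (r (u) (w)) (g (u))) (g (r (u) (w))))))


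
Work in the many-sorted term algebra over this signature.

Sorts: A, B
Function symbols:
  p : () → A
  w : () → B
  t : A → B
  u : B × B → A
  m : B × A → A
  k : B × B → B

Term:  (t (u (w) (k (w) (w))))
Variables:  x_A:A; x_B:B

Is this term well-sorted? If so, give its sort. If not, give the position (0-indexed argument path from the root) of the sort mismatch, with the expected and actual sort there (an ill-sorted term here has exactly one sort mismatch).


    (w) : B
      (w) : B
      (w) : B
    (k (w) (w)) : B
  (u (w) (k (w) (w))) : A
(t (u (w) (k (w) (w)))) : B

well-sorted; sort = B


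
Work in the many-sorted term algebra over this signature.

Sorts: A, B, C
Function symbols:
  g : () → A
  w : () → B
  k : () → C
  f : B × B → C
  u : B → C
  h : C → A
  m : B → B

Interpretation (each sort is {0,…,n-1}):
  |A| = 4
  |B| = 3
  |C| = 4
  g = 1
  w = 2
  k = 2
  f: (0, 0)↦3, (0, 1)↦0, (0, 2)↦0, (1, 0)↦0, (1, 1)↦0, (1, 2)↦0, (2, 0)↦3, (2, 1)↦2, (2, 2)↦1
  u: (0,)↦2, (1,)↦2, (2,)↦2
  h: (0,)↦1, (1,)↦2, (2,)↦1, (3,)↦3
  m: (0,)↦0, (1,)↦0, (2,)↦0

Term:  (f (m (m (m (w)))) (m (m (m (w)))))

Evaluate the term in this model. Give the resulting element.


value = 3

  w = 2
  (m (w)) = m(2,) = 0
  (m (m (w))) = m(0,) = 0
  (m (m (m (w)))) = m(0,) = 0
  w = 2
  (m (w)) = m(2,) = 0
  (m (m (w))) = m(0,) = 0
  (m (m (m (w)))) = m(0,) = 0
  (f (m (m (m (w)))) (m (m (m (w))))) = f(0, 0) = 3


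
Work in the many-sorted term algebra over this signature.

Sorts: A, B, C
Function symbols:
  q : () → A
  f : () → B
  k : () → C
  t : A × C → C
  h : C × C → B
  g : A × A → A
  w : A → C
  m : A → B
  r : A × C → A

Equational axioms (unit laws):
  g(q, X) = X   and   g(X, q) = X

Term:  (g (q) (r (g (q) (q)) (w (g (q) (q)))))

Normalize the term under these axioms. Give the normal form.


normal form = (r (q) (w (q)))

1. (g (q) (r (g (q) (q)) (w (g (q) (q)))))  →  (r (g (q) (q)) (w (g (q) (q))))
2. (r (g (q) (q)) (w (g (q) (q))))  →  (r (q) (w (g (q) (q))))
3. (r (q) (w (g (q) (q))))  →  (r (q) (w (q)))


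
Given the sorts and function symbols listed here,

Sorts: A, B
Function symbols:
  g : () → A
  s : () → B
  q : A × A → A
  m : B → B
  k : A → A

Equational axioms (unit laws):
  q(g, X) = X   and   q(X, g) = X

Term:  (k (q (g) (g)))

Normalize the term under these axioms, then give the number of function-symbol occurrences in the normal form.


size = 2

1. (k (q (g) (g)))  →  (k (g))
normal form: (k (g))


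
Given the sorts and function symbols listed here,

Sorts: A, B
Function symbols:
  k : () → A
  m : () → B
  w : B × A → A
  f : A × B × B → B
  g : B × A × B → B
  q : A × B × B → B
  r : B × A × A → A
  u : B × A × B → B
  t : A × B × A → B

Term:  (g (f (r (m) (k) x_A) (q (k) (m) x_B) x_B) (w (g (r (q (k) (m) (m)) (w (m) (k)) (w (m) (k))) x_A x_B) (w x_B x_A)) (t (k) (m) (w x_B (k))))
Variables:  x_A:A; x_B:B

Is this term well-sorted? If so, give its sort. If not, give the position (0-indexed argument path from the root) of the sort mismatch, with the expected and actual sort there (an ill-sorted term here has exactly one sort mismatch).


      (m) : B
      (k) : A
      x_A : A
    (r (m) (k) x_A) : A
      (k) : A
      (m) : B
      x_B : B
    (q (k) (m) x_B) : B
    x_B : B
  (f (r (m) (k) x_A) (q (k) (m) x_B) x_B) : B
          (k) : A
          (m) : B
          (m) : B
        (q (k) (m) (m)) : B
          (m) : B
          (k) : A
        (w (m) (k)) : A
          (m) : B
          (k) : A
        (w (m) (k)) : A
      (r (q (k) (m) (m)) (w (m) (k)) (w (m) (k))) : A
      x_A : A
      x_B : B
    (g (r (q (k) (m) (m)) (w (m) (k)) (w (m) (k))) x_A x_B) : ✗ arg 0 at [1, 0, 0] has sort A, expected B
      x_B : B
      x_A : A
    (w x_B x_A) : A
    (k) : A
    (m) : B
      x_B : B
      (k) : A
    (w x_B (k)) : A
  (t (k) (m) (w x_B (k))) : B

ill-sorted at position [1, 0, 0]: expected B, got A


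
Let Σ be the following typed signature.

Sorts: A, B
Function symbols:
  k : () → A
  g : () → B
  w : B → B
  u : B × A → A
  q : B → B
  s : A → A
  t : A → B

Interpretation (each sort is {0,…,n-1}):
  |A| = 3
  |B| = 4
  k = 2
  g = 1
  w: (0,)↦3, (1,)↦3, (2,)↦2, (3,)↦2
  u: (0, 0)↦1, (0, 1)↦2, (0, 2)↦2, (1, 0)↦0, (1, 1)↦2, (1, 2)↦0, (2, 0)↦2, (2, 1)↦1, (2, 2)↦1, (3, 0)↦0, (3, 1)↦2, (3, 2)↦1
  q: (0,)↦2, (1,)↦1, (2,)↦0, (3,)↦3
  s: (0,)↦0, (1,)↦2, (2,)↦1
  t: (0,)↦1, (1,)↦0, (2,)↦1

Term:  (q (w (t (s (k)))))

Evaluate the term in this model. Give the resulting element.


value = 3

  k = 2
  (s (k)) = s(2,) = 1
  (t (s (k))) = t(1,) = 0
  (w (t (s (k)))) = w(0,) = 3
  (q (w (t (s (k))))) = q(3,) = 3


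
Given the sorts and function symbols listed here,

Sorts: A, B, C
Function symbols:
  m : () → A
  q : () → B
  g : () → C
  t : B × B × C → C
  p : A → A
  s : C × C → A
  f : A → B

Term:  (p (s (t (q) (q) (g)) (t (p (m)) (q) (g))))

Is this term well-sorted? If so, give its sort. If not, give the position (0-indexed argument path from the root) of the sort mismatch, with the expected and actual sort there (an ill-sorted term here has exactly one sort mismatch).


      (q) : B
      (q) : B
      (g) : C
    (t (q) (q) (g)) : C
        (m) : A
      (p (m)) : A
      (q) : B
      (g) : C
    (t (p (m)) (q) (g)) : ✗ arg 0 at [0, 1, 0] has sort A, expected B

ill-sorted at position [0, 1, 0]: expected B, got A


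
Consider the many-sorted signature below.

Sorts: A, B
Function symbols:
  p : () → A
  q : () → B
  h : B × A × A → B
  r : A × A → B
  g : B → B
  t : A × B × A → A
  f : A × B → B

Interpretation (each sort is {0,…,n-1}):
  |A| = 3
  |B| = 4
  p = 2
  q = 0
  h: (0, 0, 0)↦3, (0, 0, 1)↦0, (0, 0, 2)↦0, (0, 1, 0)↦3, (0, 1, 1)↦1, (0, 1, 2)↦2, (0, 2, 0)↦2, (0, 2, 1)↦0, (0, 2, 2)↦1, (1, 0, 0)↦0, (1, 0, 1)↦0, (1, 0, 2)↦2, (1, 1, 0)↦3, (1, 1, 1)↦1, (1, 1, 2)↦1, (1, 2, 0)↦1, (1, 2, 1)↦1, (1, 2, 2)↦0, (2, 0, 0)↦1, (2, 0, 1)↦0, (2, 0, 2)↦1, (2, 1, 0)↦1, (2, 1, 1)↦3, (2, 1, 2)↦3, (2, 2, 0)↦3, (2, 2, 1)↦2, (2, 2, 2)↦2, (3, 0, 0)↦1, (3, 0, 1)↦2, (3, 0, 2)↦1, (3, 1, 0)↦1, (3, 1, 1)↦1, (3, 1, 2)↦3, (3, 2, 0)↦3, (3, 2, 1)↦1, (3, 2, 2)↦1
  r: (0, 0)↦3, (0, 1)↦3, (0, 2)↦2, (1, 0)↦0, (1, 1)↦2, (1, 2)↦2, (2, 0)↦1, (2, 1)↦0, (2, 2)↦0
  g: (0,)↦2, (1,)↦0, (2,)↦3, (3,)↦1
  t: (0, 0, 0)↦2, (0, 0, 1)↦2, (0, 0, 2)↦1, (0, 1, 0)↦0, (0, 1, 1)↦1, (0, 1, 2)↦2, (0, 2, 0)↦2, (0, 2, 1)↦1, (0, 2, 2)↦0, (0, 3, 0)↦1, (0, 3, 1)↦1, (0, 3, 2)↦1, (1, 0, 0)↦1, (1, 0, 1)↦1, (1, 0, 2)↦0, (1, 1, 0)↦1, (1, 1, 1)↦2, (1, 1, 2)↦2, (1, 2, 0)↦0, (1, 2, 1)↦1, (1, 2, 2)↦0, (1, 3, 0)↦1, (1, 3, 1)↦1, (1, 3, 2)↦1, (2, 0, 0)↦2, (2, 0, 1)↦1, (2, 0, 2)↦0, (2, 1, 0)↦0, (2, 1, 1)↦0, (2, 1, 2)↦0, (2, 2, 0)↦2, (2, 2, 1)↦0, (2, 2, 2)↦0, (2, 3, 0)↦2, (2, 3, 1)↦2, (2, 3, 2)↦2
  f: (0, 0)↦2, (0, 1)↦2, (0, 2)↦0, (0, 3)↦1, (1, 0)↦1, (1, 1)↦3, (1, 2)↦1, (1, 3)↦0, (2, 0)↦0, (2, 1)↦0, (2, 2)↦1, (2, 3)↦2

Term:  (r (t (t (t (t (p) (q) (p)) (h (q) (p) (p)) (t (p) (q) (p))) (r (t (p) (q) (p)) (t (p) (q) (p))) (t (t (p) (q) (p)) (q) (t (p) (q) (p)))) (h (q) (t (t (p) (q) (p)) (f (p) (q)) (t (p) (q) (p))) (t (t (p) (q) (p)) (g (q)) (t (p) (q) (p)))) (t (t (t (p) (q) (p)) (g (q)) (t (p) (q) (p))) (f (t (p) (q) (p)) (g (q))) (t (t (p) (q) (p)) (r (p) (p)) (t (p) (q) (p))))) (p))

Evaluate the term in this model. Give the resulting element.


  p = 2
  q = 0
  p = 2
  (t (p) (q) (p)) = t(2, 0, 2) = 0
  q = 0
  p = 2
  p = 2
  (h (q) (p) (p)) = h(0, 2, 2) = 1
  p = 2
  q = 0
  p = 2
  (t (p) (q) (p)) = t(2, 0, 2) = 0
  (t (t (p) (q) (p)) (h (q) (p) (p)) (t (p) (q) (p))) = t(0, 1, 0) = 0
  p = 2
  q = 0
  p = 2
  (t (p) (q) (p)) = t(2, 0, 2) = 0
  p = 2
  q = 0
  p = 2
  (t (p) (q) (p)) = t(2, 0, 2) = 0
  (r (t (p) (q) (p)) (t (p) (q) (p))) = r(0, 0) = 3
  p = 2
  q = 0
  p = 2
  (t (p) (q) (p)) = t(2, 0, 2) = 0
  q = 0
  p = 2
  q = 0
  p = 2
  (t (p) (q) (p)) = t(2, 0, 2) = 0
  (t (t (p) (q) (p)) (q) (t (p) (q) (p))) = t(0, 0, 0) = 2
  (t (t (t (p) (q) (p)) (h (q) (p) (p)) (t (p) (q) (p))) (r (t (p) (q) (p)) (t (p) (q) (p))) (t (t (p) (q) (p)) (q) (t (p) (q) (p)))) = t(0, 3, 2) = 1
  q = 0
  p = 2
  q = 0
  p = 2
  (t (p) (q) (p)) = t(2, 0, 2) = 0
  p = 2
  q = 0
  (f (p) (q)) = f(2, 0) = 0
  p = 2
  q = 0
  p = 2
  (t (p) (q) (p)) = t(2, 0, 2) = 0
  (t (t (p) (q) (p)) (f (p) (q)) (t (p) (q) (p))) = t(0, 0, 0) = 2
  p = 2
  q = 0
  p = 2
  (t (p) (q) (p)) = t(2, 0, 2) = 0
  q = 0
  (g (q)) = g(0,) = 2
  p = 2
  q = 0
  p = 2
  (t (p) (q) (p)) = t(2, 0, 2) = 0
  (t (t (p) (q) (p)) (g (q)) (t (p) (q) (p))) = t(0, 2, 0) = 2
  (h (q) (t (t (p) (q) (p)) (f (p) (q)) (t (p) (q) (p))) (t (t (p) (q) (p)) (g (q)) (t (p) (q) (p)))) = h(0, 2, 2) = 1
  p = 2
  q = 0
  p = 2
  (t (p) (q) (p)) = t(2, 0, 2) = 0
  q = 0
  (g (q)) = g(0,) = 2
  p = 2
  q = 0
  p = 2
  (t (p) (q) (p)) = t(2, 0, 2) = 0
  (t (t (p) (q) (p)) (g (q)) (t (p) (q) (p))) = t(0, 2, 0) = 2
  p = 2
  q = 0
  p = 2
  (t (p) (q) (p)) = t(2, 0, 2) = 0
  q = 0
  (g (q)) = g(0,) = 2
  (f (t (p) (q) (p)) (g (q))) = f(0, 2) = 0
  p = 2
  q = 0
  p = 2
  (t (p) (q) (p)) = t(2, 0, 2) = 0
  p = 2
  p = 2
  (r (p) (p)) = r(2, 2) = 0
  p = 2
  q = 0
  p = 2
  (t (p) (q) (p)) = t(2, 0, 2) = 0
  (t (t (p) (q) (p)) (r (p) (p)) (t (p) (q) (p))) = t(0, 0, 0) = 2
  (t (t (t (p) (q) (p)) (g (q)) (t (p) (q) (p))) (f (t (p) (q) (p)) (g (q))) (t (t (p) (q) (p)) (r (p) (p)) (t (p) (q) (p)))) = t(2, 0, 2) = 0
  (t (t (t (t (p) (q) (p)) (h (q) (p) (p)) (t (p) (q) (p))) (r (t (p) (q) (p)) (t (p) (q) (p))) (t (t (p) (q) (p)) (q) (t (p) (q) (p)))) (h (q) (t (t (p) (q) (p)) (f (p) (q)) (t (p) (q) (p))) (t (t (p) (q) (p)) (g (q)) (t (p) (q) (p)))) (t (t (t (p) (q) (p)) (g (q)) (t (p) (q) (p))) (f (t (p) (q) (p)) (g (q))) (t (t (p) (q) (p)) (r (p) (p)) (t (p) (q) (p))))) = t(1, 1, 0) = 1
  p = 2
  (r (t (t (t (t (p) (q) (p)) (h (q) (p) (p)) (t (p) (q) (p))) (r (t (p) (q) (p)) (t (p) (q) (p))) (t (t (p) (q) (p)) (q) (t (p) (q) (p)))) (h (q) (t (t (p) (q) (p)) (f (p) (q)) (t (p) (q) (p))) (t (t (p) (q) (p)) (g (q)) (t (p) (q) (p)))) (t (t (t (p) (q) (p)) (g (q)) (t (p) (q) (p))) (f (t (p) (q) (p)) (g (q))) (t (t (p) (q) (p)) (r (p) (p)) (t (p) (q) (p))))) (p)) = r(1, 2) = 2

value = 2


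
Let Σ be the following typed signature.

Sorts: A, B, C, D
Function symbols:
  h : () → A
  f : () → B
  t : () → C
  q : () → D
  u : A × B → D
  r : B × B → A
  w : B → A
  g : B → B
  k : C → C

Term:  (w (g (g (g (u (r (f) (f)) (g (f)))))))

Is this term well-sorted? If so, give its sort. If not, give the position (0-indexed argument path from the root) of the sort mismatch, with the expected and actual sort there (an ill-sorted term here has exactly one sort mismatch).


            (f) : B
            (f) : B
          (r (f) (f)) : A
            (f) : B
          (g (f)) : B
        (u (r (f) (f)) (g (f))) : D
      (g (u (r (f) (f)) (g (f)))) : ✗ arg 0 at [0, 0, 0, 0] has sort D, expected B

ill-sorted at position [0, 0, 0, 0]: expected B, got D


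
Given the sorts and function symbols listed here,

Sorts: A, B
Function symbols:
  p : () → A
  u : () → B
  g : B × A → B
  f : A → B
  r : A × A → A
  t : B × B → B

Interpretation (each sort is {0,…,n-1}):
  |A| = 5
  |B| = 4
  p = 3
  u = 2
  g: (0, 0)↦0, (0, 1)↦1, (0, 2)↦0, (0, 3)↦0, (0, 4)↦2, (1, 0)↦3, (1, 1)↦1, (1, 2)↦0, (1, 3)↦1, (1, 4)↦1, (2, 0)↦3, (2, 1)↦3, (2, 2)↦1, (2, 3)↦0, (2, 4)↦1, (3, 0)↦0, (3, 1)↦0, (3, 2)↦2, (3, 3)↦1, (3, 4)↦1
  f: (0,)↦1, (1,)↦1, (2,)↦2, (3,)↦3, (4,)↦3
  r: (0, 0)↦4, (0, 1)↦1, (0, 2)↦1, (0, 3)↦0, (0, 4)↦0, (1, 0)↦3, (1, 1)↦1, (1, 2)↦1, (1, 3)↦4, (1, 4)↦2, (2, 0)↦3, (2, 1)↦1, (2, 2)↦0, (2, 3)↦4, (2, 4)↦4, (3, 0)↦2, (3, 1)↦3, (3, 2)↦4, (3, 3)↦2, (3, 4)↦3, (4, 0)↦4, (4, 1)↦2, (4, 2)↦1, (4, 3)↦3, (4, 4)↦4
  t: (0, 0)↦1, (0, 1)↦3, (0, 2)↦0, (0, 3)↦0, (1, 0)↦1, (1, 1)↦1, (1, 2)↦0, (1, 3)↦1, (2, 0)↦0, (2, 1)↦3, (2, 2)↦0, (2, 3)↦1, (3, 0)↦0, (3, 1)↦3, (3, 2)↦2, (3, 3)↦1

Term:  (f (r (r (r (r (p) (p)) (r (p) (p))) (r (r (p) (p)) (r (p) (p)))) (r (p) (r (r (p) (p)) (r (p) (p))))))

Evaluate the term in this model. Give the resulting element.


value = 1

  p = 3
  p = 3
  (r (p) (p)) = r(3, 3) = 2
  p = 3
  p = 3
  (r (p) (p)) = r(3, 3) = 2
  (r (r (p) (p)) (r (p) (p))) = r(2, 2) = 0
  p = 3
  p = 3
  (r (p) (p)) = r(3, 3) = 2
  p = 3
  p = 3
  (r (p) (p)) = r(3, 3) = 2
  (r (r (p) (p)) (r (p) (p))) = r(2, 2) = 0
  (r (r (r (p) (p)) (r (p) (p))) (r (r (p) (p)) (r (p) (p)))) = r(0, 0) = 4
  p = 3
  p = 3
  p = 3
  (r (p) (p)) = r(3, 3) = 2
  p = 3
  p = 3
  (r (p) (p)) = r(3, 3) = 2
  (r (r (p) (p)) (r (p) (p))) = r(2, 2) = 0
  (r (p) (r (r (p) (p)) (r (p) (p)))) = r(3, 0) = 2
  (r (r (r (r (p) (p)) (r (p) (p))) (r (r (p) (p)) (r (p) (p)))) (r (p) (r (r (p) (p)) (r (p) (p))))) = r(4, 2) = 1
  (f (r (r (r (r (p) (p)) (r (p) (p))) (r (r (p) (p)) (r (p) (p)))) (r (p) (r (r (p) (p)) (r (p) (p)))))) = f(1,) = 1


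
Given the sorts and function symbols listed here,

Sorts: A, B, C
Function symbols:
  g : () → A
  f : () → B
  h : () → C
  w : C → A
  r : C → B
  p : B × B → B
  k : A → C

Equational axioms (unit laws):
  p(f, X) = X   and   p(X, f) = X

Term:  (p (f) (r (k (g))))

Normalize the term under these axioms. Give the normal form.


normal form = (r (k (g)))

1. (p (f) (r (k (g))))  →  (r (k (g)))


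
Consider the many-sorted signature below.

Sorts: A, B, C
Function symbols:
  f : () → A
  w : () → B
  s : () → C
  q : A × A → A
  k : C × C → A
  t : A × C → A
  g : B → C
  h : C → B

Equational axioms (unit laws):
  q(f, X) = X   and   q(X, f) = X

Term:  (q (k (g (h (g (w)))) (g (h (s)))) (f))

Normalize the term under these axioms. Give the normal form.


1. (q (k (g (h (g (w)))) (g (h (s)))) (f))  →  (k (g (h (g (w)))) (g (h (s))))

normal form = (k (g (h (g (w)))) (g (h (s))))


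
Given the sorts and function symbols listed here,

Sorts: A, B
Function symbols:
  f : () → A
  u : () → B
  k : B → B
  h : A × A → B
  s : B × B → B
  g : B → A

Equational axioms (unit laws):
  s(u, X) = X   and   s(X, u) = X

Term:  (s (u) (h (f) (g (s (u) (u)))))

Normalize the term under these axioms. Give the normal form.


normal form = (h (f) (g (u)))

1. (s (u) (h (f) (g (s (u) (u)))))  →  (h (f) (g (s (u) (u))))
2. (h (f) (g (s (u) (u))))  →  (h (f) (g (u)))


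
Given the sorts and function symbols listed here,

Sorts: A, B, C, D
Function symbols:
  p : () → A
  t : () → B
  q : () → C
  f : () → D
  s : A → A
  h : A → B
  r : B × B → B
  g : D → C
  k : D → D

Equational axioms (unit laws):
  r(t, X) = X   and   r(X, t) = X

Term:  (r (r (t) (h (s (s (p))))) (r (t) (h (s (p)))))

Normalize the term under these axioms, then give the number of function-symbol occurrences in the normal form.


1. (r (r (t) (h (s (s (p))))) (r (t) (h (s (p)))))  →  (r (h (s (s (p)))) (r (t) (h (s (p)))))
2. (r (h (s (s (p)))) (r (t) (h (s (p)))))  →  (r (h (s (s (p)))) (h (s (p))))
normal form: (r (h (s (s (p)))) (h (s (p))))

size = 8


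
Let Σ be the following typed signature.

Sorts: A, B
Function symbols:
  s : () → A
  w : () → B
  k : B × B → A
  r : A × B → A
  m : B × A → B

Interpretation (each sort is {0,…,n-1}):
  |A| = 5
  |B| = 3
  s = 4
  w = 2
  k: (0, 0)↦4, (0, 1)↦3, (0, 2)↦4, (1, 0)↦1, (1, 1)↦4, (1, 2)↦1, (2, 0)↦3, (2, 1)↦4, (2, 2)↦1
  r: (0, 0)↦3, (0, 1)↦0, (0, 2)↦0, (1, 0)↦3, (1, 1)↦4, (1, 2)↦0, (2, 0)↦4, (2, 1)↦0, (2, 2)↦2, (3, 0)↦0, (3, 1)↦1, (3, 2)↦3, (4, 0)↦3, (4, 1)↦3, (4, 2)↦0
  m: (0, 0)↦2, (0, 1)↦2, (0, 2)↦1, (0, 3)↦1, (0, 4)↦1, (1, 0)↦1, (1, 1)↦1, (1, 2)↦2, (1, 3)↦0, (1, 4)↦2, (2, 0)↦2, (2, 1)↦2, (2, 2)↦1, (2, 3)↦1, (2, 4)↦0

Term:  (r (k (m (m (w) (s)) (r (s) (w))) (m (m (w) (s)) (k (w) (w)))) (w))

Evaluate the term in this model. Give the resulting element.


value = 0

  w = 2
  s = 4
  (m (w) (s)) = m(2, 4) = 0
  s = 4
  w = 2
  (r (s) (w)) = r(4, 2) = 0
  (m (m (w) (s)) (r (s) (w))) = m(0, 0) = 2
  w = 2
  s = 4
  (m (w) (s)) = m(2, 4) = 0
  w = 2
  w = 2
  (k (w) (w)) = k(2, 2) = 1
  (m (m (w) (s)) (k (w) (w))) = m(0, 1) = 2
  (k (m (m (w) (s)) (r (s) (w))) (m (m (w) (s)) (k (w) (w)))) = k(2, 2) = 1
  w = 2
  (r (k (m (m (w) (s)) (r (s) (w))) (m (m (w) (s)) (k (w) (w)))) (w)) = r(1, 2) = 0


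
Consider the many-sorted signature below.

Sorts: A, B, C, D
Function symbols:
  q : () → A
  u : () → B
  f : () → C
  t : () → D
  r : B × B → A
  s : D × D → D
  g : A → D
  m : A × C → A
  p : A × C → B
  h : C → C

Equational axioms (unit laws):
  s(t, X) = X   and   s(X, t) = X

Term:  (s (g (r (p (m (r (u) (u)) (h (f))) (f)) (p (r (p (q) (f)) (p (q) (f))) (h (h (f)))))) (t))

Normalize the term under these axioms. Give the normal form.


normal form = (g (r (p (m (r (u) (u)) (h (f))) (f)) (p (r (p (q) (f)) (p (q) (f))) (h (h (f))))))

1. (s (g (r (p (m (r (u) (u)) (h (f))) (f)) (p (r (p (q) (f)) (p (q) (f))) (h (h (f)))))) (t))  →  (g (r (p (m (r (u) (u)) (h (f))) (f)) (p (r (p (q) (f)) (p (q) (f))) (h (h (f))))))
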